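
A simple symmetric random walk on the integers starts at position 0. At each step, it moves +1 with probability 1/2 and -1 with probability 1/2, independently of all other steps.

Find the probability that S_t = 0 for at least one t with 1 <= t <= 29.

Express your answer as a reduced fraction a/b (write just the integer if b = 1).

Count via complement. Let g(t,s) = #length-t paths at position s with S_1..S_t all ≠ 0.
g(t,s) = g(t-1,s-1) + g(t-1,s+1) for s ≠ 0; g(t,0) = 0.
t=0: g(0,0)=1
t=1: g(1,-1)=1 g(1,1)=1
t=2: g(2,-2)=1 g(2,2)=1
t=3: g(3,-3)=1 g(3,-1)=1 g(3,1)=1 g(3,3)=1
t=4: g(4,-4)=1 g(4,-2)=2 g(4,2)=2 g(4,4)=1
t=5: g(5,-5)=1 g(5,-3)=3 g(5,-1)=2 g(5,1)=2 g(5,3)=3 g(5,5)=1
t=6: g(6,-6)=1 g(6,-4)=4 g(6,-2)=5 g(6,2)=5 g(6,4)=4 g(6,6)=1
t=7: g(7,-7)=1 g(7,-5)=5 g(7,-3)=9 g(7,-1)=5 g(7,1)=5 g(7,3)=9 g(7,5)=5 g(7,7)=1
t=8: g(8,-8)=1 g(8,-6)=6 g(8,-4)=14 g(8,-2)=14 g(8,2)=14 g(8,4)=14 g(8,6)=6 g(8,8)=1
t=9: g(9,-9)=1 g(9,-7)=7 g(9,-5)=20 g(9,-3)=28 g(9,-1)=14 g(9,1)=14 g(9,3)=28 g(9,5)=20 g(9,7)=7 g(9,9)=1
t=10: g(10,-10)=1 g(10,-8)=8 g(10,-6)=27 g(10,-4)=48 g(10,-2)=42 g(10,2)=42 g(10,4)=48 g(10,6)=27 g(10,8)=8 g(10,10)=1
t=11: g(11,-11)=1 g(11,-9)=9 g(11,-7)=35 g(11,-5)=75 g(11,-3)=90 g(11,-1)=42 g(11,1)=42 g(11,3)=90 g(11,5)=75 g(11,7)=35 g(11,9)=9 g(11,11)=1
t=12: g(12,-12)=1 g(12,-10)=10 g(12,-8)=44 g(12,-6)=110 g(12,-4)=165 g(12,-2)=132 g(12,2)=132 g(12,4)=165 g(12,6)=110 g(12,8)=44 g(12,10)=10 g(12,12)=1
t=13: g(13,-13)=1 g(13,-11)=11 g(13,-9)=54 g(13,-7)=154 g(13,-5)=275 g(13,-3)=297 g(13,-1)=132 g(13,1)=132 g(13,3)=297 g(13,5)=275 g(13,7)=154 g(13,9)=54 g(13,11)=11 g(13,13)=1
t=14: g(14,-14)=1 g(14,-12)=12 g(14,-10)=65 g(14,-8)=208 g(14,-6)=429 g(14,-4)=572 g(14,-2)=429 g(14,2)=429 g(14,4)=572 g(14,6)=429 g(14,8)=208 g(14,10)=65 g(14,12)=12 g(14,14)=1
t=15: g(15,-15)=1 g(15,-13)=13 g(15,-11)=77 g(15,-9)=273 g(15,-7)=637 g(15,-5)=1001 g(15,-3)=1001 g(15,-1)=429 g(15,1)=429 g(15,3)=1001 g(15,5)=1001 g(15,7)=637 g(15,9)=273 g(15,11)=77 g(15,13)=13 g(15,15)=1
t=16: g(16,-16)=1 g(16,-14)=14 g(16,-12)=90 g(16,-10)=350 g(16,-8)=910 g(16,-6)=1638 g(16,-4)=2002 g(16,-2)=1430 g(16,2)=1430 g(16,4)=2002 g(16,6)=1638 g(16,8)=910 g(16,10)=350 g(16,12)=90 g(16,14)=14 g(16,16)=1
t=17: g(17,-17)=1 g(17,-15)=15 g(17,-13)=104 g(17,-11)=440 g(17,-9)=1260 g(17,-7)=2548 g(17,-5)=3640 g(17,-3)=3432 g(17,-1)=1430 g(17,1)=1430 g(17,3)=3432 g(17,5)=3640 g(17,7)=2548 g(17,9)=1260 g(17,11)=440 g(17,13)=104 g(17,15)=15 g(17,17)=1
t=18: g(18,-18)=1 g(18,-16)=16 g(18,-14)=119 g(18,-12)=544 g(18,-10)=1700 g(18,-8)=3808 g(18,-6)=6188 g(18,-4)=7072 g(18,-2)=4862 g(18,2)=4862 g(18,4)=7072 g(18,6)=6188 g(18,8)=3808 g(18,10)=1700 g(18,12)=544 g(18,14)=119 g(18,16)=16 g(18,18)=1
t=19: g(19,-19)=1 g(19,-17)=17 g(19,-15)=135 g(19,-13)=663 g(19,-11)=2244 g(19,-9)=5508 g(19,-7)=9996 g(19,-5)=13260 g(19,-3)=11934 g(19,-1)=4862 g(19,1)=4862 g(19,3)=11934 g(19,5)=13260 g(19,7)=9996 g(19,9)=5508 g(19,11)=2244 g(19,13)=663 g(19,15)=135 g(19,17)=17 g(19,19)=1
t=20: g(20,-20)=1 g(20,-18)=18 g(20,-16)=152 g(20,-14)=798 g(20,-12)=2907 g(20,-10)=7752 g(20,-8)=15504 g(20,-6)=23256 g(20,-4)=25194 g(20,-2)=16796 g(20,2)=16796 g(20,4)=25194 g(20,6)=23256 g(20,8)=15504 g(20,10)=7752 g(20,12)=2907 g(20,14)=798 g(20,16)=152 g(20,18)=18 g(20,20)=1
t=21: g(21,-21)=1 g(21,-19)=19 g(21,-17)=170 g(21,-15)=950 g(21,-13)=3705 g(21,-11)=10659 g(21,-9)=23256 g(21,-7)=38760 g(21,-5)=48450 g(21,-3)=41990 g(21,-1)=16796 g(21,1)=16796 g(21,3)=41990 g(21,5)=48450 g(21,7)=38760 g(21,9)=23256 g(21,11)=10659 g(21,13)=3705 g(21,15)=950 g(21,17)=170 g(21,19)=19 g(21,21)=1
t=22: g(22,-22)=1 g(22,-20)=20 g(22,-18)=189 g(22,-16)=1120 g(22,-14)=4655 g(22,-12)=14364 g(22,-10)=33915 g(22,-8)=62016 g(22,-6)=87210 g(22,-4)=90440 g(22,-2)=58786 g(22,2)=58786 g(22,4)=90440 g(22,6)=87210 g(22,8)=62016 g(22,10)=33915 g(22,12)=14364 g(22,14)=4655 g(22,16)=1120 g(22,18)=189 g(22,20)=20 g(22,22)=1
t=23: g(23,-23)=1 g(23,-21)=21 g(23,-19)=209 g(23,-17)=1309 g(23,-15)=5775 g(23,-13)=19019 g(23,-11)=48279 g(23,-9)=95931 g(23,-7)=149226 g(23,-5)=177650 g(23,-3)=149226 g(23,-1)=58786 g(23,1)=58786 g(23,3)=149226 g(23,5)=177650 g(23,7)=149226 g(23,9)=95931 g(23,11)=48279 g(23,13)=19019 g(23,15)=5775 g(23,17)=1309 g(23,19)=209 g(23,21)=21 g(23,23)=1
t=24: g(24,-24)=1 g(24,-22)=22 g(24,-20)=230 g(24,-18)=1518 g(24,-16)=7084 g(24,-14)=24794 g(24,-12)=67298 g(24,-10)=144210 g(24,-8)=245157 g(24,-6)=326876 g(24,-4)=326876 g(24,-2)=208012 g(24,2)=208012 g(24,4)=326876 g(24,6)=326876 g(24,8)=245157 g(24,10)=144210 g(24,12)=67298 g(24,14)=24794 g(24,16)=7084 g(24,18)=1518 g(24,20)=230 g(24,22)=22 g(24,24)=1
t=25: g(25,-25)=1 g(25,-23)=23 g(25,-21)=252 g(25,-19)=1748 g(25,-17)=8602 g(25,-15)=31878 g(25,-13)=92092 g(25,-11)=211508 g(25,-9)=389367 g(25,-7)=572033 g(25,-5)=653752 g(25,-3)=534888 g(25,-1)=208012 g(25,1)=208012 g(25,3)=534888 g(25,5)=653752 g(25,7)=572033 g(25,9)=389367 g(25,11)=211508 g(25,13)=92092 g(25,15)=31878 g(25,17)=8602 g(25,19)=1748 g(25,21)=252 g(25,23)=23 g(25,25)=1
t=26: g(26,-26)=1 g(26,-24)=24 g(26,-22)=275 g(26,-20)=2000 g(26,-18)=10350 g(26,-16)=40480 g(26,-14)=123970 g(26,-12)=303600 g(26,-10)=600875 g(26,-8)=961400 g(26,-6)=1225785 g(26,-4)=1188640 g(26,-2)=742900 g(26,2)=742900 g(26,4)=1188640 g(26,6)=1225785 g(26,8)=961400 g(26,10)=600875 g(26,12)=303600 g(26,14)=123970 g(26,16)=40480 g(26,18)=10350 g(26,20)=2000 g(26,22)=275 g(26,24)=24 g(26,26)=1
t=27: g(27,-27)=1 g(27,-25)=25 g(27,-23)=299 g(27,-21)=2275 g(27,-19)=12350 g(27,-17)=50830 g(27,-15)=164450 g(27,-13)=427570 g(27,-11)=904475 g(27,-9)=1562275 g(27,-7)=2187185 g(27,-5)=2414425 g(27,-3)=1931540 g(27,-1)=742900 g(27,1)=742900 g(27,3)=1931540 g(27,5)=2414425 g(27,7)=2187185 g(27,9)=1562275 g(27,11)=904475 g(27,13)=427570 g(27,15)=164450 g(27,17)=50830 g(27,19)=12350 g(27,21)=2275 g(27,23)=299 g(27,25)=25 g(27,27)=1
t=28: g(28,-28)=1 g(28,-26)=26 g(28,-24)=324 g(28,-22)=2574 g(28,-20)=14625 g(28,-18)=63180 g(28,-16)=215280 g(28,-14)=592020 g(28,-12)=1332045 g(28,-10)=2466750 g(28,-8)=3749460 g(28,-6)=4601610 g(28,-4)=4345965 g(28,-2)=2674440 g(28,2)=2674440 g(28,4)=4345965 g(28,6)=4601610 g(28,8)=3749460 g(28,10)=2466750 g(28,12)=1332045 g(28,14)=592020 g(28,16)=215280 g(28,18)=63180 g(28,20)=14625 g(28,22)=2574 g(28,24)=324 g(28,26)=26 g(28,28)=1
t=29: g(29,-29)=1 g(29,-27)=27 g(29,-25)=350 g(29,-23)=2898 g(29,-21)=17199 g(29,-19)=77805 g(29,-17)=278460 g(29,-15)=807300 g(29,-13)=1924065 g(29,-11)=3798795 g(29,-9)=6216210 g(29,-7)=8351070 g(29,-5)=8947575 g(29,-3)=7020405 g(29,-1)=2674440 g(29,1)=2674440 g(29,3)=7020405 g(29,5)=8947575 g(29,7)=8351070 g(29,9)=6216210 g(29,11)=3798795 g(29,13)=1924065 g(29,15)=807300 g(29,17)=278460 g(29,19)=77805 g(29,21)=17199 g(29,23)=2898 g(29,25)=350 g(29,27)=27 g(29,29)=1
Paths never hitting 0: Σ_s g(29,s) = 80233200
Paths hitting 0: 2^29 - 80233200 = 456637712
P = 456637712/536870912 = 28539857/33554432

Answer: 28539857/33554432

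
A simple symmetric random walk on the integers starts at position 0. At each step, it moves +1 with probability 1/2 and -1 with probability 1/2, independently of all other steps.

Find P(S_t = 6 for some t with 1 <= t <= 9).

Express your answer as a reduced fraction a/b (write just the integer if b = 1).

Answer: 5/128

Derivation:
Count via complement. Let g(t,s) = #length-t paths at position s with S_1..S_t all ≠ 6.
g(t,s) = g(t-1,s-1) + g(t-1,s+1) for s ≠ 6; g(t,6) = 0.
t=0: g(0,0)=1
t=1: g(1,-1)=1 g(1,1)=1
t=2: g(2,-2)=1 g(2,0)=2 g(2,2)=1
t=3: g(3,-3)=1 g(3,-1)=3 g(3,1)=3 g(3,3)=1
t=4: g(4,-4)=1 g(4,-2)=4 g(4,0)=6 g(4,2)=4 g(4,4)=1
t=5: g(5,-5)=1 g(5,-3)=5 g(5,-1)=10 g(5,1)=10 g(5,3)=5 g(5,5)=1
t=6: g(6,-6)=1 g(6,-4)=6 g(6,-2)=15 g(6,0)=20 g(6,2)=15 g(6,4)=6
t=7: g(7,-7)=1 g(7,-5)=7 g(7,-3)=21 g(7,-1)=35 g(7,1)=35 g(7,3)=21 g(7,5)=6
t=8: g(8,-8)=1 g(8,-6)=8 g(8,-4)=28 g(8,-2)=56 g(8,0)=70 g(8,2)=56 g(8,4)=27
t=9: g(9,-9)=1 g(9,-7)=9 g(9,-5)=36 g(9,-3)=84 g(9,-1)=126 g(9,1)=126 g(9,3)=83 g(9,5)=27
Paths never hitting 6: Σ_s g(9,s) = 492
Paths hitting 6: 2^9 - 492 = 20
P = 20/512 = 5/128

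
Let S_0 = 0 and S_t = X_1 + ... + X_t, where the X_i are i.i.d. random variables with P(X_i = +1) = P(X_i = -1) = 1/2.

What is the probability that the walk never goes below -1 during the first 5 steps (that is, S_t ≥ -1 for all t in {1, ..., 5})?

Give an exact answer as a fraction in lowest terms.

Let f(t,s) = #length-t paths at position s with S_1..S_t all ≥ -1.
f(t,s) = f(t-1,s-1) + f(t-1,s+1) for s ≥ -1; f(t,s) = 0 for s < -1.
t=0: f(0,0)=1
t=1: f(1,-1)=1 f(1,1)=1
t=2: f(2,0)=2 f(2,2)=1
t=3: f(3,-1)=2 f(3,1)=3 f(3,3)=1
t=4: f(4,0)=5 f(4,2)=4 f(4,4)=1
t=5: f(5,-1)=5 f(5,1)=9 f(5,3)=5 f(5,5)=1
Σ_s f(5,s) = 20
P = 20/32 = 5/8

Answer: 5/8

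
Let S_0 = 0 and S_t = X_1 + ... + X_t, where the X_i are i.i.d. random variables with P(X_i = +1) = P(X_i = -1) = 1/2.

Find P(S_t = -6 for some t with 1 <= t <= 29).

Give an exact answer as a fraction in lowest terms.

Answer: 35558423/134217728

Derivation:
Count via complement. Let g(t,s) = #length-t paths at position s with S_1..S_t all ≠ -6.
g(t,s) = g(t-1,s-1) + g(t-1,s+1) for s ≠ -6; g(t,-6) = 0.
t=0: g(0,0)=1
t=1: g(1,-1)=1 g(1,1)=1
t=2: g(2,-2)=1 g(2,0)=2 g(2,2)=1
t=3: g(3,-3)=1 g(3,-1)=3 g(3,1)=3 g(3,3)=1
t=4: g(4,-4)=1 g(4,-2)=4 g(4,0)=6 g(4,2)=4 g(4,4)=1
t=5: g(5,-5)=1 g(5,-3)=5 g(5,-1)=10 g(5,1)=10 g(5,3)=5 g(5,5)=1
t=6: g(6,-4)=6 g(6,-2)=15 g(6,0)=20 g(6,2)=15 g(6,4)=6 g(6,6)=1
t=7: g(7,-5)=6 g(7,-3)=21 g(7,-1)=35 g(7,1)=35 g(7,3)=21 g(7,5)=7 g(7,7)=1
t=8: g(8,-4)=27 g(8,-2)=56 g(8,0)=70 g(8,2)=56 g(8,4)=28 g(8,6)=8 g(8,8)=1
t=9: g(9,-5)=27 g(9,-3)=83 g(9,-1)=126 g(9,1)=126 g(9,3)=84 g(9,5)=36 g(9,7)=9 g(9,9)=1
t=10: g(10,-4)=110 g(10,-2)=209 g(10,0)=252 g(10,2)=210 g(10,4)=120 g(10,6)=45 g(10,8)=10 g(10,10)=1
t=11: g(11,-5)=110 g(11,-3)=319 g(11,-1)=461 g(11,1)=462 g(11,3)=330 g(11,5)=165 g(11,7)=55 g(11,9)=11 g(11,11)=1
t=12: g(12,-4)=429 g(12,-2)=780 g(12,0)=923 g(12,2)=792 g(12,4)=495 g(12,6)=220 g(12,8)=66 g(12,10)=12 g(12,12)=1
t=13: g(13,-5)=429 g(13,-3)=1209 g(13,-1)=1703 g(13,1)=1715 g(13,3)=1287 g(13,5)=715 g(13,7)=286 g(13,9)=78 g(13,11)=13 g(13,13)=1
t=14: g(14,-4)=1638 g(14,-2)=2912 g(14,0)=3418 g(14,2)=3002 g(14,4)=2002 g(14,6)=1001 g(14,8)=364 g(14,10)=91 g(14,12)=14 g(14,14)=1
t=15: g(15,-5)=1638 g(15,-3)=4550 g(15,-1)=6330 g(15,1)=6420 g(15,3)=5004 g(15,5)=3003 g(15,7)=1365 g(15,9)=455 g(15,11)=105 g(15,13)=15 g(15,15)=1
t=16: g(16,-4)=6188 g(16,-2)=10880 g(16,0)=12750 g(16,2)=11424 g(16,4)=8007 g(16,6)=4368 g(16,8)=1820 g(16,10)=560 g(16,12)=120 g(16,14)=16 g(16,16)=1
t=17: g(17,-5)=6188 g(17,-3)=17068 g(17,-1)=23630 g(17,1)=24174 g(17,3)=19431 g(17,5)=12375 g(17,7)=6188 g(17,9)=2380 g(17,11)=680 g(17,13)=136 g(17,15)=17 g(17,17)=1
t=18: g(18,-4)=23256 g(18,-2)=40698 g(18,0)=47804 g(18,2)=43605 g(18,4)=31806 g(18,6)=18563 g(18,8)=8568 g(18,10)=3060 g(18,12)=816 g(18,14)=153 g(18,16)=18 g(18,18)=1
t=19: g(19,-5)=23256 g(19,-3)=63954 g(19,-1)=88502 g(19,1)=91409 g(19,3)=75411 g(19,5)=50369 g(19,7)=27131 g(19,9)=11628 g(19,11)=3876 g(19,13)=969 g(19,15)=171 g(19,17)=19 g(19,19)=1
t=20: g(20,-4)=87210 g(20,-2)=152456 g(20,0)=179911 g(20,2)=166820 g(20,4)=125780 g(20,6)=77500 g(20,8)=38759 g(20,10)=15504 g(20,12)=4845 g(20,14)=1140 g(20,16)=190 g(20,18)=20 g(20,20)=1
t=21: g(21,-5)=87210 g(21,-3)=239666 g(21,-1)=332367 g(21,1)=346731 g(21,3)=292600 g(21,5)=203280 g(21,7)=116259 g(21,9)=54263 g(21,11)=20349 g(21,13)=5985 g(21,15)=1330 g(21,17)=210 g(21,19)=21 g(21,21)=1
t=22: g(22,-4)=326876 g(22,-2)=572033 g(22,0)=679098 g(22,2)=639331 g(22,4)=495880 g(22,6)=319539 g(22,8)=170522 g(22,10)=74612 g(22,12)=26334 g(22,14)=7315 g(22,16)=1540 g(22,18)=231 g(22,20)=22 g(22,22)=1
t=23: g(23,-5)=326876 g(23,-3)=898909 g(23,-1)=1251131 g(23,1)=1318429 g(23,3)=1135211 g(23,5)=815419 g(23,7)=490061 g(23,9)=245134 g(23,11)=100946 g(23,13)=33649 g(23,15)=8855 g(23,17)=1771 g(23,19)=253 g(23,21)=23 g(23,23)=1
t=24: g(24,-4)=1225785 g(24,-2)=2150040 g(24,0)=2569560 g(24,2)=2453640 g(24,4)=1950630 g(24,6)=1305480 g(24,8)=735195 g(24,10)=346080 g(24,12)=134595 g(24,14)=42504 g(24,16)=10626 g(24,18)=2024 g(24,20)=276 g(24,22)=24 g(24,24)=1
t=25: g(25,-5)=1225785 g(25,-3)=3375825 g(25,-1)=4719600 g(25,1)=5023200 g(25,3)=4404270 g(25,5)=3256110 g(25,7)=2040675 g(25,9)=1081275 g(25,11)=480675 g(25,13)=177099 g(25,15)=53130 g(25,17)=12650 g(25,19)=2300 g(25,21)=300 g(25,23)=25 g(25,25)=1
t=26: g(26,-4)=4601610 g(26,-2)=8095425 g(26,0)=9742800 g(26,2)=9427470 g(26,4)=7660380 g(26,6)=5296785 g(26,8)=3121950 g(26,10)=1561950 g(26,12)=657774 g(26,14)=230229 g(26,16)=65780 g(26,18)=14950 g(26,20)=2600 g(26,22)=325 g(26,24)=26 g(26,26)=1
t=27: g(27,-5)=4601610 g(27,-3)=12697035 g(27,-1)=17838225 g(27,1)=19170270 g(27,3)=17087850 g(27,5)=12957165 g(27,7)=8418735 g(27,9)=4683900 g(27,11)=2219724 g(27,13)=888003 g(27,15)=296009 g(27,17)=80730 g(27,19)=17550 g(27,21)=2925 g(27,23)=351 g(27,25)=27 g(27,27)=1
t=28: g(28,-4)=17298645 g(28,-2)=30535260 g(28,0)=37008495 g(28,2)=36258120 g(28,4)=30045015 g(28,6)=21375900 g(28,8)=13102635 g(28,10)=6903624 g(28,12)=3107727 g(28,14)=1184012 g(28,16)=376739 g(28,18)=98280 g(28,20)=20475 g(28,22)=3276 g(28,24)=378 g(28,26)=28 g(28,28)=1
t=29: g(29,-5)=17298645 g(29,-3)=47833905 g(29,-1)=67543755 g(29,1)=73266615 g(29,3)=66303135 g(29,5)=51420915 g(29,7)=34478535 g(29,9)=20006259 g(29,11)=10011351 g(29,13)=4291739 g(29,15)=1560751 g(29,17)=475019 g(29,19)=118755 g(29,21)=23751 g(29,23)=3654 g(29,25)=406 g(29,27)=29 g(29,29)=1
Paths never hitting -6: Σ_s g(29,s) = 394637220
Paths hitting -6: 2^29 - 394637220 = 142233692
P = 142233692/536870912 = 35558423/134217728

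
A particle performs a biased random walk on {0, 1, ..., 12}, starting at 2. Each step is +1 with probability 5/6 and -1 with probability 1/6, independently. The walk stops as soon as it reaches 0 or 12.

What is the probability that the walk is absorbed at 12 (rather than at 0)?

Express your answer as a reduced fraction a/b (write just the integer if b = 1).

Answer: 9765625/10172526

Derivation:
Biased walk: p = 5/6, q = 1/6, r = q/p = 1/5
Gambler's ruin: P(hit 12 before 0 | start at 2) = (1 - r^a)/(1 - r^N)
r^2 = 1/25; r^12 = 1/244140625
P = (1 - 1/25) / (1 - 1/244140625) = 24/25 / 244140624/244140625 = 9765625/10172526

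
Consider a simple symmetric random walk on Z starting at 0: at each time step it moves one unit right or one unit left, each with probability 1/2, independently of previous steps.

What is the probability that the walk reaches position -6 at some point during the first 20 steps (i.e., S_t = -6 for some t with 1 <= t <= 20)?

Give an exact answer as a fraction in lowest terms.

Count via complement. Let g(t,s) = #length-t paths at position s with S_1..S_t all ≠ -6.
g(t,s) = g(t-1,s-1) + g(t-1,s+1) for s ≠ -6; g(t,-6) = 0.
t=0: g(0,0)=1
t=1: g(1,-1)=1 g(1,1)=1
t=2: g(2,-2)=1 g(2,0)=2 g(2,2)=1
t=3: g(3,-3)=1 g(3,-1)=3 g(3,1)=3 g(3,3)=1
t=4: g(4,-4)=1 g(4,-2)=4 g(4,0)=6 g(4,2)=4 g(4,4)=1
t=5: g(5,-5)=1 g(5,-3)=5 g(5,-1)=10 g(5,1)=10 g(5,3)=5 g(5,5)=1
t=6: g(6,-4)=6 g(6,-2)=15 g(6,0)=20 g(6,2)=15 g(6,4)=6 g(6,6)=1
t=7: g(7,-5)=6 g(7,-3)=21 g(7,-1)=35 g(7,1)=35 g(7,3)=21 g(7,5)=7 g(7,7)=1
t=8: g(8,-4)=27 g(8,-2)=56 g(8,0)=70 g(8,2)=56 g(8,4)=28 g(8,6)=8 g(8,8)=1
t=9: g(9,-5)=27 g(9,-3)=83 g(9,-1)=126 g(9,1)=126 g(9,3)=84 g(9,5)=36 g(9,7)=9 g(9,9)=1
t=10: g(10,-4)=110 g(10,-2)=209 g(10,0)=252 g(10,2)=210 g(10,4)=120 g(10,6)=45 g(10,8)=10 g(10,10)=1
t=11: g(11,-5)=110 g(11,-3)=319 g(11,-1)=461 g(11,1)=462 g(11,3)=330 g(11,5)=165 g(11,7)=55 g(11,9)=11 g(11,11)=1
t=12: g(12,-4)=429 g(12,-2)=780 g(12,0)=923 g(12,2)=792 g(12,4)=495 g(12,6)=220 g(12,8)=66 g(12,10)=12 g(12,12)=1
t=13: g(13,-5)=429 g(13,-3)=1209 g(13,-1)=1703 g(13,1)=1715 g(13,3)=1287 g(13,5)=715 g(13,7)=286 g(13,9)=78 g(13,11)=13 g(13,13)=1
t=14: g(14,-4)=1638 g(14,-2)=2912 g(14,0)=3418 g(14,2)=3002 g(14,4)=2002 g(14,6)=1001 g(14,8)=364 g(14,10)=91 g(14,12)=14 g(14,14)=1
t=15: g(15,-5)=1638 g(15,-3)=4550 g(15,-1)=6330 g(15,1)=6420 g(15,3)=5004 g(15,5)=3003 g(15,7)=1365 g(15,9)=455 g(15,11)=105 g(15,13)=15 g(15,15)=1
t=16: g(16,-4)=6188 g(16,-2)=10880 g(16,0)=12750 g(16,2)=11424 g(16,4)=8007 g(16,6)=4368 g(16,8)=1820 g(16,10)=560 g(16,12)=120 g(16,14)=16 g(16,16)=1
t=17: g(17,-5)=6188 g(17,-3)=17068 g(17,-1)=23630 g(17,1)=24174 g(17,3)=19431 g(17,5)=12375 g(17,7)=6188 g(17,9)=2380 g(17,11)=680 g(17,13)=136 g(17,15)=17 g(17,17)=1
t=18: g(18,-4)=23256 g(18,-2)=40698 g(18,0)=47804 g(18,2)=43605 g(18,4)=31806 g(18,6)=18563 g(18,8)=8568 g(18,10)=3060 g(18,12)=816 g(18,14)=153 g(18,16)=18 g(18,18)=1
t=19: g(19,-5)=23256 g(19,-3)=63954 g(19,-1)=88502 g(19,1)=91409 g(19,3)=75411 g(19,5)=50369 g(19,7)=27131 g(19,9)=11628 g(19,11)=3876 g(19,13)=969 g(19,15)=171 g(19,17)=19 g(19,19)=1
t=20: g(20,-4)=87210 g(20,-2)=152456 g(20,0)=179911 g(20,2)=166820 g(20,4)=125780 g(20,6)=77500 g(20,8)=38759 g(20,10)=15504 g(20,12)=4845 g(20,14)=1140 g(20,16)=190 g(20,18)=20 g(20,20)=1
Paths never hitting -6: Σ_s g(20,s) = 850136
Paths hitting -6: 2^20 - 850136 = 198440
P = 198440/1048576 = 24805/131072

Answer: 24805/131072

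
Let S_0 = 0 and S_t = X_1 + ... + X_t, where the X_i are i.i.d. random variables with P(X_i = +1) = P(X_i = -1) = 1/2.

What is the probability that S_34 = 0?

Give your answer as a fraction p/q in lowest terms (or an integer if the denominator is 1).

Answer: 583401555/4294967296

Derivation:
To return to 0 after 34 steps: need exactly 17 steps of +1 and 17 of -1.
Favorable paths: C(34,17) = 2333606220
Total paths: 2^34 = 17179869184
P = 2333606220/17179869184 = 583401555/4294967296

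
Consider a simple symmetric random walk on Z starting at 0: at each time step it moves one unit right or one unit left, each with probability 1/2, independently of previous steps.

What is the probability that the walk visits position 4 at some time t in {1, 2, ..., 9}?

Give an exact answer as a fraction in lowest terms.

Count via complement. Let g(t,s) = #length-t paths at position s with S_1..S_t all ≠ 4.
g(t,s) = g(t-1,s-1) + g(t-1,s+1) for s ≠ 4; g(t,4) = 0.
t=0: g(0,0)=1
t=1: g(1,-1)=1 g(1,1)=1
t=2: g(2,-2)=1 g(2,0)=2 g(2,2)=1
t=3: g(3,-3)=1 g(3,-1)=3 g(3,1)=3 g(3,3)=1
t=4: g(4,-4)=1 g(4,-2)=4 g(4,0)=6 g(4,2)=4
t=5: g(5,-5)=1 g(5,-3)=5 g(5,-1)=10 g(5,1)=10 g(5,3)=4
t=6: g(6,-6)=1 g(6,-4)=6 g(6,-2)=15 g(6,0)=20 g(6,2)=14
t=7: g(7,-7)=1 g(7,-5)=7 g(7,-3)=21 g(7,-1)=35 g(7,1)=34 g(7,3)=14
t=8: g(8,-8)=1 g(8,-6)=8 g(8,-4)=28 g(8,-2)=56 g(8,0)=69 g(8,2)=48
t=9: g(9,-9)=1 g(9,-7)=9 g(9,-5)=36 g(9,-3)=84 g(9,-1)=125 g(9,1)=117 g(9,3)=48
Paths never hitting 4: Σ_s g(9,s) = 420
Paths hitting 4: 2^9 - 420 = 92
P = 92/512 = 23/128

Answer: 23/128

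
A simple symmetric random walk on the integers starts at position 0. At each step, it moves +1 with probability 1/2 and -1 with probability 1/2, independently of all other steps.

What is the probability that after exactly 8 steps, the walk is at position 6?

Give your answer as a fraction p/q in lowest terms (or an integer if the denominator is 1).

Answer: 1/32

Derivation:
To reach position 6 after 8 steps: need 7 steps of +1 and 1 of -1.
Favorable paths: C(8,7) = 8
Total paths: 2^8 = 256
P = 8/256 = 1/32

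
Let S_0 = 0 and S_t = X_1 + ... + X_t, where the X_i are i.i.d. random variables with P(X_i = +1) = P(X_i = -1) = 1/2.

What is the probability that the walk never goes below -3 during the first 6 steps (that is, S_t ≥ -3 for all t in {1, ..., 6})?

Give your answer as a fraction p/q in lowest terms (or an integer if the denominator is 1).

Let f(t,s) = #length-t paths at position s with S_1..S_t all ≥ -3.
f(t,s) = f(t-1,s-1) + f(t-1,s+1) for s ≥ -3; f(t,s) = 0 for s < -3.
t=0: f(0,0)=1
t=1: f(1,-1)=1 f(1,1)=1
t=2: f(2,-2)=1 f(2,0)=2 f(2,2)=1
t=3: f(3,-3)=1 f(3,-1)=3 f(3,1)=3 f(3,3)=1
t=4: f(4,-2)=4 f(4,0)=6 f(4,2)=4 f(4,4)=1
t=5: f(5,-3)=4 f(5,-1)=10 f(5,1)=10 f(5,3)=5 f(5,5)=1
t=6: f(6,-2)=14 f(6,0)=20 f(6,2)=15 f(6,4)=6 f(6,6)=1
Σ_s f(6,s) = 56
P = 56/64 = 7/8

Answer: 7/8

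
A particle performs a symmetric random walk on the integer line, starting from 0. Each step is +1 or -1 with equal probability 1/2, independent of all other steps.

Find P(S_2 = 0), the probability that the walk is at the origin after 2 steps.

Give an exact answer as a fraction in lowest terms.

To return to 0 after 2 steps: need exactly 1 step of +1 and 1 of -1.
Favorable paths: C(2,1) = 2
Total paths: 2^2 = 4
P = 2/4 = 1/2

Answer: 1/2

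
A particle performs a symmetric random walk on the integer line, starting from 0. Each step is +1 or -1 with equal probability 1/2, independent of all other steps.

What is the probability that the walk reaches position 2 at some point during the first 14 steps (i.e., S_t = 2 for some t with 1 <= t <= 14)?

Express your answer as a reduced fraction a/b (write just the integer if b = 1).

Answer: 9949/16384

Derivation:
Count via complement. Let g(t,s) = #length-t paths at position s with S_1..S_t all ≠ 2.
g(t,s) = g(t-1,s-1) + g(t-1,s+1) for s ≠ 2; g(t,2) = 0.
t=0: g(0,0)=1
t=1: g(1,-1)=1 g(1,1)=1
t=2: g(2,-2)=1 g(2,0)=2
t=3: g(3,-3)=1 g(3,-1)=3 g(3,1)=2
t=4: g(4,-4)=1 g(4,-2)=4 g(4,0)=5
t=5: g(5,-5)=1 g(5,-3)=5 g(5,-1)=9 g(5,1)=5
t=6: g(6,-6)=1 g(6,-4)=6 g(6,-2)=14 g(6,0)=14
t=7: g(7,-7)=1 g(7,-5)=7 g(7,-3)=20 g(7,-1)=28 g(7,1)=14
t=8: g(8,-8)=1 g(8,-6)=8 g(8,-4)=27 g(8,-2)=48 g(8,0)=42
t=9: g(9,-9)=1 g(9,-7)=9 g(9,-5)=35 g(9,-3)=75 g(9,-1)=90 g(9,1)=42
t=10: g(10,-10)=1 g(10,-8)=10 g(10,-6)=44 g(10,-4)=110 g(10,-2)=165 g(10,0)=132
t=11: g(11,-11)=1 g(11,-9)=11 g(11,-7)=54 g(11,-5)=154 g(11,-3)=275 g(11,-1)=297 g(11,1)=132
t=12: g(12,-12)=1 g(12,-10)=12 g(12,-8)=65 g(12,-6)=208 g(12,-4)=429 g(12,-2)=572 g(12,0)=429
t=13: g(13,-13)=1 g(13,-11)=13 g(13,-9)=77 g(13,-7)=273 g(13,-5)=637 g(13,-3)=1001 g(13,-1)=1001 g(13,1)=429
t=14: g(14,-14)=1 g(14,-12)=14 g(14,-10)=90 g(14,-8)=350 g(14,-6)=910 g(14,-4)=1638 g(14,-2)=2002 g(14,0)=1430
Paths never hitting 2: Σ_s g(14,s) = 6435
Paths hitting 2: 2^14 - 6435 = 9949
P = 9949/16384 = 9949/16384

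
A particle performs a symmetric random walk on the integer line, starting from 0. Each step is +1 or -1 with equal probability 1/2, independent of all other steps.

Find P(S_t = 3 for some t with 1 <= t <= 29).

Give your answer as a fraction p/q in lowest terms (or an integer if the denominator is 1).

Answer: 313889477/536870912

Derivation:
Count via complement. Let g(t,s) = #length-t paths at position s with S_1..S_t all ≠ 3.
g(t,s) = g(t-1,s-1) + g(t-1,s+1) for s ≠ 3; g(t,3) = 0.
t=0: g(0,0)=1
t=1: g(1,-1)=1 g(1,1)=1
t=2: g(2,-2)=1 g(2,0)=2 g(2,2)=1
t=3: g(3,-3)=1 g(3,-1)=3 g(3,1)=3
t=4: g(4,-4)=1 g(4,-2)=4 g(4,0)=6 g(4,2)=3
t=5: g(5,-5)=1 g(5,-3)=5 g(5,-1)=10 g(5,1)=9
t=6: g(6,-6)=1 g(6,-4)=6 g(6,-2)=15 g(6,0)=19 g(6,2)=9
t=7: g(7,-7)=1 g(7,-5)=7 g(7,-3)=21 g(7,-1)=34 g(7,1)=28
t=8: g(8,-8)=1 g(8,-6)=8 g(8,-4)=28 g(8,-2)=55 g(8,0)=62 g(8,2)=28
t=9: g(9,-9)=1 g(9,-7)=9 g(9,-5)=36 g(9,-3)=83 g(9,-1)=117 g(9,1)=90
t=10: g(10,-10)=1 g(10,-8)=10 g(10,-6)=45 g(10,-4)=119 g(10,-2)=200 g(10,0)=207 g(10,2)=90
t=11: g(11,-11)=1 g(11,-9)=11 g(11,-7)=55 g(11,-5)=164 g(11,-3)=319 g(11,-1)=407 g(11,1)=297
t=12: g(12,-12)=1 g(12,-10)=12 g(12,-8)=66 g(12,-6)=219 g(12,-4)=483 g(12,-2)=726 g(12,0)=704 g(12,2)=297
t=13: g(13,-13)=1 g(13,-11)=13 g(13,-9)=78 g(13,-7)=285 g(13,-5)=702 g(13,-3)=1209 g(13,-1)=1430 g(13,1)=1001
t=14: g(14,-14)=1 g(14,-12)=14 g(14,-10)=91 g(14,-8)=363 g(14,-6)=987 g(14,-4)=1911 g(14,-2)=2639 g(14,0)=2431 g(14,2)=1001
t=15: g(15,-15)=1 g(15,-13)=15 g(15,-11)=105 g(15,-9)=454 g(15,-7)=1350 g(15,-5)=2898 g(15,-3)=4550 g(15,-1)=5070 g(15,1)=3432
t=16: g(16,-16)=1 g(16,-14)=16 g(16,-12)=120 g(16,-10)=559 g(16,-8)=1804 g(16,-6)=4248 g(16,-4)=7448 g(16,-2)=9620 g(16,0)=8502 g(16,2)=3432
t=17: g(17,-17)=1 g(17,-15)=17 g(17,-13)=136 g(17,-11)=679 g(17,-9)=2363 g(17,-7)=6052 g(17,-5)=11696 g(17,-3)=17068 g(17,-1)=18122 g(17,1)=11934
t=18: g(18,-18)=1 g(18,-16)=18 g(18,-14)=153 g(18,-12)=815 g(18,-10)=3042 g(18,-8)=8415 g(18,-6)=17748 g(18,-4)=28764 g(18,-2)=35190 g(18,0)=30056 g(18,2)=11934
t=19: g(19,-19)=1 g(19,-17)=19 g(19,-15)=171 g(19,-13)=968 g(19,-11)=3857 g(19,-9)=11457 g(19,-7)=26163 g(19,-5)=46512 g(19,-3)=63954 g(19,-1)=65246 g(19,1)=41990
t=20: g(20,-20)=1 g(20,-18)=20 g(20,-16)=190 g(20,-14)=1139 g(20,-12)=4825 g(20,-10)=15314 g(20,-8)=37620 g(20,-6)=72675 g(20,-4)=110466 g(20,-2)=129200 g(20,0)=107236 g(20,2)=41990
t=21: g(21,-21)=1 g(21,-19)=21 g(21,-17)=210 g(21,-15)=1329 g(21,-13)=5964 g(21,-11)=20139 g(21,-9)=52934 g(21,-7)=110295 g(21,-5)=183141 g(21,-3)=239666 g(21,-1)=236436 g(21,1)=149226
t=22: g(22,-22)=1 g(22,-20)=22 g(22,-18)=231 g(22,-16)=1539 g(22,-14)=7293 g(22,-12)=26103 g(22,-10)=73073 g(22,-8)=163229 g(22,-6)=293436 g(22,-4)=422807 g(22,-2)=476102 g(22,0)=385662 g(22,2)=149226
t=23: g(23,-23)=1 g(23,-21)=23 g(23,-19)=253 g(23,-17)=1770 g(23,-15)=8832 g(23,-13)=33396 g(23,-11)=99176 g(23,-9)=236302 g(23,-7)=456665 g(23,-5)=716243 g(23,-3)=898909 g(23,-1)=861764 g(23,1)=534888
t=24: g(24,-24)=1 g(24,-22)=24 g(24,-20)=276 g(24,-18)=2023 g(24,-16)=10602 g(24,-14)=42228 g(24,-12)=132572 g(24,-10)=335478 g(24,-8)=692967 g(24,-6)=1172908 g(24,-4)=1615152 g(24,-2)=1760673 g(24,0)=1396652 g(24,2)=534888
t=25: g(25,-25)=1 g(25,-23)=25 g(25,-21)=300 g(25,-19)=2299 g(25,-17)=12625 g(25,-15)=52830 g(25,-13)=174800 g(25,-11)=468050 g(25,-9)=1028445 g(25,-7)=1865875 g(25,-5)=2788060 g(25,-3)=3375825 g(25,-1)=3157325 g(25,1)=1931540
t=26: g(26,-26)=1 g(26,-24)=26 g(26,-22)=325 g(26,-20)=2599 g(26,-18)=14924 g(26,-16)=65455 g(26,-14)=227630 g(26,-12)=642850 g(26,-10)=1496495 g(26,-8)=2894320 g(26,-6)=4653935 g(26,-4)=6163885 g(26,-2)=6533150 g(26,0)=5088865 g(26,2)=1931540
t=27: g(27,-27)=1 g(27,-25)=27 g(27,-23)=351 g(27,-21)=2924 g(27,-19)=17523 g(27,-17)=80379 g(27,-15)=293085 g(27,-13)=870480 g(27,-11)=2139345 g(27,-9)=4390815 g(27,-7)=7548255 g(27,-5)=10817820 g(27,-3)=12697035 g(27,-1)=11622015 g(27,1)=7020405
t=28: g(28,-28)=1 g(28,-26)=28 g(28,-24)=378 g(28,-22)=3275 g(28,-20)=20447 g(28,-18)=97902 g(28,-16)=373464 g(28,-14)=1163565 g(28,-12)=3009825 g(28,-10)=6530160 g(28,-8)=11939070 g(28,-6)=18366075 g(28,-4)=23514855 g(28,-2)=24319050 g(28,0)=18642420 g(28,2)=7020405
t=29: g(29,-29)=1 g(29,-27)=29 g(29,-25)=406 g(29,-23)=3653 g(29,-21)=23722 g(29,-19)=118349 g(29,-17)=471366 g(29,-15)=1537029 g(29,-13)=4173390 g(29,-11)=9539985 g(29,-9)=18469230 g(29,-7)=30305145 g(29,-5)=41880930 g(29,-3)=47833905 g(29,-1)=42961470 g(29,1)=25662825
Paths never hitting 3: Σ_s g(29,s) = 222981435
Paths hitting 3: 2^29 - 222981435 = 313889477
P = 313889477/536870912 = 313889477/536870912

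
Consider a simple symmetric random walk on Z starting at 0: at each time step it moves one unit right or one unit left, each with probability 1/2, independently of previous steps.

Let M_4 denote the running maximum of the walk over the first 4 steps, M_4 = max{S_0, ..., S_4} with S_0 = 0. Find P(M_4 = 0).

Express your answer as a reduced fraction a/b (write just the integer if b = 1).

Answer: 3/8

Derivation:
Let M_4 = max(S_0,...,S_4). Use the reflection principle: for j ≥ 1, #{paths with M_4 ≥ j} = #{S_4 ≥ j} + #{S_4 ≥ j+1}.
P(M_4 ≥ 0) = 1 since S_0 = 0, so #{M_4 ≥ 0} = 16.
#{M_4 ≥ 1} = #{S_4 ≥ 1} + #{S_4 ≥ 2} = 5 + 5 = 10.
#{M_4 = 0} = 16 - 10 = 6.
P(M_4 = 0) = 6/16 = 3/8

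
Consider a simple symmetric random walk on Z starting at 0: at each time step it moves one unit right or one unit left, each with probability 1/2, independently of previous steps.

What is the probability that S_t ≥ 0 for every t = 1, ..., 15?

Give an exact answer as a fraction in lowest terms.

Let f(t,s) = #length-t paths at position s with S_1..S_t all ≥ 0.
f(t,s) = f(t-1,s-1) + f(t-1,s+1) for s ≥ 0; f(t,s) = 0 for s < 0.
t=0: f(0,0)=1
t=1: f(1,1)=1
t=2: f(2,0)=1 f(2,2)=1
t=3: f(3,1)=2 f(3,3)=1
t=4: f(4,0)=2 f(4,2)=3 f(4,4)=1
t=5: f(5,1)=5 f(5,3)=4 f(5,5)=1
t=6: f(6,0)=5 f(6,2)=9 f(6,4)=5 f(6,6)=1
t=7: f(7,1)=14 f(7,3)=14 f(7,5)=6 f(7,7)=1
t=8: f(8,0)=14 f(8,2)=28 f(8,4)=20 f(8,6)=7 f(8,8)=1
t=9: f(9,1)=42 f(9,3)=48 f(9,5)=27 f(9,7)=8 f(9,9)=1
t=10: f(10,0)=42 f(10,2)=90 f(10,4)=75 f(10,6)=35 f(10,8)=9 f(10,10)=1
t=11: f(11,1)=132 f(11,3)=165 f(11,5)=110 f(11,7)=44 f(11,9)=10 f(11,11)=1
t=12: f(12,0)=132 f(12,2)=297 f(12,4)=275 f(12,6)=154 f(12,8)=54 f(12,10)=11 f(12,12)=1
t=13: f(13,1)=429 f(13,3)=572 f(13,5)=429 f(13,7)=208 f(13,9)=65 f(13,11)=12 f(13,13)=1
t=14: f(14,0)=429 f(14,2)=1001 f(14,4)=1001 f(14,6)=637 f(14,8)=273 f(14,10)=77 f(14,12)=13 f(14,14)=1
t=15: f(15,1)=1430 f(15,3)=2002 f(15,5)=1638 f(15,7)=910 f(15,9)=350 f(15,11)=90 f(15,13)=14 f(15,15)=1
Σ_s f(15,s) = 6435
P = 6435/32768 = 6435/32768

Answer: 6435/32768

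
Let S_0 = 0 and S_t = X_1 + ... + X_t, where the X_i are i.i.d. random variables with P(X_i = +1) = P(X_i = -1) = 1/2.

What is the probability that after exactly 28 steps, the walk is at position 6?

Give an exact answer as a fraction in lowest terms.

To reach position 6 after 28 steps: need 17 steps of +1 and 11 of -1.
Favorable paths: C(28,17) = 21474180
Total paths: 2^28 = 268435456
P = 21474180/268435456 = 5368545/67108864

Answer: 5368545/67108864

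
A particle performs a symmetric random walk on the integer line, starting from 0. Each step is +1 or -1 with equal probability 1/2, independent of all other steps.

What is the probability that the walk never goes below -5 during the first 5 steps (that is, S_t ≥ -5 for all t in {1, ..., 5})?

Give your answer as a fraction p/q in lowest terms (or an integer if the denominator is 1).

Let f(t,s) = #length-t paths at position s with S_1..S_t all ≥ -5.
f(t,s) = f(t-1,s-1) + f(t-1,s+1) for s ≥ -5; f(t,s) = 0 for s < -5.
t=0: f(0,0)=1
t=1: f(1,-1)=1 f(1,1)=1
t=2: f(2,-2)=1 f(2,0)=2 f(2,2)=1
t=3: f(3,-3)=1 f(3,-1)=3 f(3,1)=3 f(3,3)=1
t=4: f(4,-4)=1 f(4,-2)=4 f(4,0)=6 f(4,2)=4 f(4,4)=1
t=5: f(5,-5)=1 f(5,-3)=5 f(5,-1)=10 f(5,1)=10 f(5,3)=5 f(5,5)=1
Σ_s f(5,s) = 32
P = 32/32 = 1

Answer: 1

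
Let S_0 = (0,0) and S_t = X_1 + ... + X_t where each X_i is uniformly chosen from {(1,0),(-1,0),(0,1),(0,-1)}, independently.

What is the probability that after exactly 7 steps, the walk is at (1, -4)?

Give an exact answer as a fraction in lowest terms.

Let h be the number of horizontal steps (so 7-h are vertical). To end at (1,-4) need (h+1)/2 right-steps and ((7-h)-4)/2 up-steps.
Sum over h with 1 ≤ h ≤ 3, h ≡ 1 (mod 2), 7-h ≡ 0 (mod 2):
h=1: C(7,1)·C(1,1)·C(6,1) = 7·1·6 = 42
h=3: C(7,3)·C(3,2)·C(4,0) = 35·3·1 = 105
Total favorable: 147
Total paths: 4^7 = 16384
P = 147/16384 = 147/16384

Answer: 147/16384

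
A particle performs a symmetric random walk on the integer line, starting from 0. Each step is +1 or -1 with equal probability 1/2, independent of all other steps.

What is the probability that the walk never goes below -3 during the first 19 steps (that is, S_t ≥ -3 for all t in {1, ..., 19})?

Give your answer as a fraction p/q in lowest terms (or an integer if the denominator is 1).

Answer: 20995/32768

Derivation:
Let f(t,s) = #length-t paths at position s with S_1..S_t all ≥ -3.
f(t,s) = f(t-1,s-1) + f(t-1,s+1) for s ≥ -3; f(t,s) = 0 for s < -3.
t=0: f(0,0)=1
t=1: f(1,-1)=1 f(1,1)=1
t=2: f(2,-2)=1 f(2,0)=2 f(2,2)=1
t=3: f(3,-3)=1 f(3,-1)=3 f(3,1)=3 f(3,3)=1
t=4: f(4,-2)=4 f(4,0)=6 f(4,2)=4 f(4,4)=1
t=5: f(5,-3)=4 f(5,-1)=10 f(5,1)=10 f(5,3)=5 f(5,5)=1
t=6: f(6,-2)=14 f(6,0)=20 f(6,2)=15 f(6,4)=6 f(6,6)=1
t=7: f(7,-3)=14 f(7,-1)=34 f(7,1)=35 f(7,3)=21 f(7,5)=7 f(7,7)=1
t=8: f(8,-2)=48 f(8,0)=69 f(8,2)=56 f(8,4)=28 f(8,6)=8 f(8,8)=1
t=9: f(9,-3)=48 f(9,-1)=117 f(9,1)=125 f(9,3)=84 f(9,5)=36 f(9,7)=9 f(9,9)=1
t=10: f(10,-2)=165 f(10,0)=242 f(10,2)=209 f(10,4)=120 f(10,6)=45 f(10,8)=10 f(10,10)=1
t=11: f(11,-3)=165 f(11,-1)=407 f(11,1)=451 f(11,3)=329 f(11,5)=165 f(11,7)=55 f(11,9)=11 f(11,11)=1
t=12: f(12,-2)=572 f(12,0)=858 f(12,2)=780 f(12,4)=494 f(12,6)=220 f(12,8)=66 f(12,10)=12 f(12,12)=1
t=13: f(13,-3)=572 f(13,-1)=1430 f(13,1)=1638 f(13,3)=1274 f(13,5)=714 f(13,7)=286 f(13,9)=78 f(13,11)=13 f(13,13)=1
t=14: f(14,-2)=2002 f(14,0)=3068 f(14,2)=2912 f(14,4)=1988 f(14,6)=1000 f(14,8)=364 f(14,10)=91 f(14,12)=14 f(14,14)=1
t=15: f(15,-3)=2002 f(15,-1)=5070 f(15,1)=5980 f(15,3)=4900 f(15,5)=2988 f(15,7)=1364 f(15,9)=455 f(15,11)=105 f(15,13)=15 f(15,15)=1
t=16: f(16,-2)=7072 f(16,0)=11050 f(16,2)=10880 f(16,4)=7888 f(16,6)=4352 f(16,8)=1819 f(16,10)=560 f(16,12)=120 f(16,14)=16 f(16,16)=1
t=17: f(17,-3)=7072 f(17,-1)=18122 f(17,1)=21930 f(17,3)=18768 f(17,5)=12240 f(17,7)=6171 f(17,9)=2379 f(17,11)=680 f(17,13)=136 f(17,15)=17 f(17,17)=1
t=18: f(18,-2)=25194 f(18,0)=40052 f(18,2)=40698 f(18,4)=31008 f(18,6)=18411 f(18,8)=8550 f(18,10)=3059 f(18,12)=816 f(18,14)=153 f(18,16)=18 f(18,18)=1
t=19: f(19,-3)=25194 f(19,-1)=65246 f(19,1)=80750 f(19,3)=71706 f(19,5)=49419 f(19,7)=26961 f(19,9)=11609 f(19,11)=3875 f(19,13)=969 f(19,15)=171 f(19,17)=19 f(19,19)=1
Σ_s f(19,s) = 335920
P = 335920/524288 = 20995/32768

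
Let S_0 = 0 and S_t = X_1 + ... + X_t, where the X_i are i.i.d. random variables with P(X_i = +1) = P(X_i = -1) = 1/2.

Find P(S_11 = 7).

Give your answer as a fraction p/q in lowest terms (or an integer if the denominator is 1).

Answer: 55/2048

Derivation:
To reach position 7 after 11 steps: need 9 steps of +1 and 2 of -1.
Favorable paths: C(11,9) = 55
Total paths: 2^11 = 2048
P = 55/2048 = 55/2048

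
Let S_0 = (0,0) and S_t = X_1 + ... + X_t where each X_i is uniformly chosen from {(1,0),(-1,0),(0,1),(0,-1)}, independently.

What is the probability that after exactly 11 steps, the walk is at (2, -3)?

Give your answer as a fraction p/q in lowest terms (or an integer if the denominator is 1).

Answer: 38115/2097152

Derivation:
Let h be the number of horizontal steps (so 11-h are vertical). To end at (2,-3) need (h+2)/2 right-steps and ((11-h)-3)/2 up-steps.
Sum over h with 2 ≤ h ≤ 8, h ≡ 0 (mod 2), 11-h ≡ 1 (mod 2):
h=2: C(11,2)·C(2,2)·C(9,3) = 55·1·84 = 4620
h=4: C(11,4)·C(4,3)·C(7,2) = 330·4·21 = 27720
h=6: C(11,6)·C(6,4)·C(5,1) = 462·15·5 = 34650
h=8: C(11,8)·C(8,5)·C(3,0) = 165·56·1 = 9240
Total favorable: 76230
Total paths: 4^11 = 4194304
P = 76230/4194304 = 38115/2097152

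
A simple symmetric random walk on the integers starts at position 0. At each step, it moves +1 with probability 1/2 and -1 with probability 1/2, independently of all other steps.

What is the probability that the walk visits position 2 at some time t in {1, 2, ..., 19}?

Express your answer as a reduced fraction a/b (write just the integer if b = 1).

Answer: 84883/131072

Derivation:
Count via complement. Let g(t,s) = #length-t paths at position s with S_1..S_t all ≠ 2.
g(t,s) = g(t-1,s-1) + g(t-1,s+1) for s ≠ 2; g(t,2) = 0.
t=0: g(0,0)=1
t=1: g(1,-1)=1 g(1,1)=1
t=2: g(2,-2)=1 g(2,0)=2
t=3: g(3,-3)=1 g(3,-1)=3 g(3,1)=2
t=4: g(4,-4)=1 g(4,-2)=4 g(4,0)=5
t=5: g(5,-5)=1 g(5,-3)=5 g(5,-1)=9 g(5,1)=5
t=6: g(6,-6)=1 g(6,-4)=6 g(6,-2)=14 g(6,0)=14
t=7: g(7,-7)=1 g(7,-5)=7 g(7,-3)=20 g(7,-1)=28 g(7,1)=14
t=8: g(8,-8)=1 g(8,-6)=8 g(8,-4)=27 g(8,-2)=48 g(8,0)=42
t=9: g(9,-9)=1 g(9,-7)=9 g(9,-5)=35 g(9,-3)=75 g(9,-1)=90 g(9,1)=42
t=10: g(10,-10)=1 g(10,-8)=10 g(10,-6)=44 g(10,-4)=110 g(10,-2)=165 g(10,0)=132
t=11: g(11,-11)=1 g(11,-9)=11 g(11,-7)=54 g(11,-5)=154 g(11,-3)=275 g(11,-1)=297 g(11,1)=132
t=12: g(12,-12)=1 g(12,-10)=12 g(12,-8)=65 g(12,-6)=208 g(12,-4)=429 g(12,-2)=572 g(12,0)=429
t=13: g(13,-13)=1 g(13,-11)=13 g(13,-9)=77 g(13,-7)=273 g(13,-5)=637 g(13,-3)=1001 g(13,-1)=1001 g(13,1)=429
t=14: g(14,-14)=1 g(14,-12)=14 g(14,-10)=90 g(14,-8)=350 g(14,-6)=910 g(14,-4)=1638 g(14,-2)=2002 g(14,0)=1430
t=15: g(15,-15)=1 g(15,-13)=15 g(15,-11)=104 g(15,-9)=440 g(15,-7)=1260 g(15,-5)=2548 g(15,-3)=3640 g(15,-1)=3432 g(15,1)=1430
t=16: g(16,-16)=1 g(16,-14)=16 g(16,-12)=119 g(16,-10)=544 g(16,-8)=1700 g(16,-6)=3808 g(16,-4)=6188 g(16,-2)=7072 g(16,0)=4862
t=17: g(17,-17)=1 g(17,-15)=17 g(17,-13)=135 g(17,-11)=663 g(17,-9)=2244 g(17,-7)=5508 g(17,-5)=9996 g(17,-3)=13260 g(17,-1)=11934 g(17,1)=4862
t=18: g(18,-18)=1 g(18,-16)=18 g(18,-14)=152 g(18,-12)=798 g(18,-10)=2907 g(18,-8)=7752 g(18,-6)=15504 g(18,-4)=23256 g(18,-2)=25194 g(18,0)=16796
t=19: g(19,-19)=1 g(19,-17)=19 g(19,-15)=170 g(19,-13)=950 g(19,-11)=3705 g(19,-9)=10659 g(19,-7)=23256 g(19,-5)=38760 g(19,-3)=48450 g(19,-1)=41990 g(19,1)=16796
Paths never hitting 2: Σ_s g(19,s) = 184756
Paths hitting 2: 2^19 - 184756 = 339532
P = 339532/524288 = 84883/131072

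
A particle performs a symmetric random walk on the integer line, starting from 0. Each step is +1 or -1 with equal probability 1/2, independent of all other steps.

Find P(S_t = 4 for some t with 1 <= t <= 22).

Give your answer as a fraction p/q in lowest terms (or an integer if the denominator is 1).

Count via complement. Let g(t,s) = #length-t paths at position s with S_1..S_t all ≠ 4.
g(t,s) = g(t-1,s-1) + g(t-1,s+1) for s ≠ 4; g(t,4) = 0.
t=0: g(0,0)=1
t=1: g(1,-1)=1 g(1,1)=1
t=2: g(2,-2)=1 g(2,0)=2 g(2,2)=1
t=3: g(3,-3)=1 g(3,-1)=3 g(3,1)=3 g(3,3)=1
t=4: g(4,-4)=1 g(4,-2)=4 g(4,0)=6 g(4,2)=4
t=5: g(5,-5)=1 g(5,-3)=5 g(5,-1)=10 g(5,1)=10 g(5,3)=4
t=6: g(6,-6)=1 g(6,-4)=6 g(6,-2)=15 g(6,0)=20 g(6,2)=14
t=7: g(7,-7)=1 g(7,-5)=7 g(7,-3)=21 g(7,-1)=35 g(7,1)=34 g(7,3)=14
t=8: g(8,-8)=1 g(8,-6)=8 g(8,-4)=28 g(8,-2)=56 g(8,0)=69 g(8,2)=48
t=9: g(9,-9)=1 g(9,-7)=9 g(9,-5)=36 g(9,-3)=84 g(9,-1)=125 g(9,1)=117 g(9,3)=48
t=10: g(10,-10)=1 g(10,-8)=10 g(10,-6)=45 g(10,-4)=120 g(10,-2)=209 g(10,0)=242 g(10,2)=165
t=11: g(11,-11)=1 g(11,-9)=11 g(11,-7)=55 g(11,-5)=165 g(11,-3)=329 g(11,-1)=451 g(11,1)=407 g(11,3)=165
t=12: g(12,-12)=1 g(12,-10)=12 g(12,-8)=66 g(12,-6)=220 g(12,-4)=494 g(12,-2)=780 g(12,0)=858 g(12,2)=572
t=13: g(13,-13)=1 g(13,-11)=13 g(13,-9)=78 g(13,-7)=286 g(13,-5)=714 g(13,-3)=1274 g(13,-1)=1638 g(13,1)=1430 g(13,3)=572
t=14: g(14,-14)=1 g(14,-12)=14 g(14,-10)=91 g(14,-8)=364 g(14,-6)=1000 g(14,-4)=1988 g(14,-2)=2912 g(14,0)=3068 g(14,2)=2002
t=15: g(15,-15)=1 g(15,-13)=15 g(15,-11)=105 g(15,-9)=455 g(15,-7)=1364 g(15,-5)=2988 g(15,-3)=4900 g(15,-1)=5980 g(15,1)=5070 g(15,3)=2002
t=16: g(16,-16)=1 g(16,-14)=16 g(16,-12)=120 g(16,-10)=560 g(16,-8)=1819 g(16,-6)=4352 g(16,-4)=7888 g(16,-2)=10880 g(16,0)=11050 g(16,2)=7072
t=17: g(17,-17)=1 g(17,-15)=17 g(17,-13)=136 g(17,-11)=680 g(17,-9)=2379 g(17,-7)=6171 g(17,-5)=12240 g(17,-3)=18768 g(17,-1)=21930 g(17,1)=18122 g(17,3)=7072
t=18: g(18,-18)=1 g(18,-16)=18 g(18,-14)=153 g(18,-12)=816 g(18,-10)=3059 g(18,-8)=8550 g(18,-6)=18411 g(18,-4)=31008 g(18,-2)=40698 g(18,0)=40052 g(18,2)=25194
t=19: g(19,-19)=1 g(19,-17)=19 g(19,-15)=171 g(19,-13)=969 g(19,-11)=3875 g(19,-9)=11609 g(19,-7)=26961 g(19,-5)=49419 g(19,-3)=71706 g(19,-1)=80750 g(19,1)=65246 g(19,3)=25194
t=20: g(20,-20)=1 g(20,-18)=20 g(20,-16)=190 g(20,-14)=1140 g(20,-12)=4844 g(20,-10)=15484 g(20,-8)=38570 g(20,-6)=76380 g(20,-4)=121125 g(20,-2)=152456 g(20,0)=145996 g(20,2)=90440
t=21: g(21,-21)=1 g(21,-19)=21 g(21,-17)=210 g(21,-15)=1330 g(21,-13)=5984 g(21,-11)=20328 g(21,-9)=54054 g(21,-7)=114950 g(21,-5)=197505 g(21,-3)=273581 g(21,-1)=298452 g(21,1)=236436 g(21,3)=90440
t=22: g(22,-22)=1 g(22,-20)=22 g(22,-18)=231 g(22,-16)=1540 g(22,-14)=7314 g(22,-12)=26312 g(22,-10)=74382 g(22,-8)=169004 g(22,-6)=312455 g(22,-4)=471086 g(22,-2)=572033 g(22,0)=534888 g(22,2)=326876
Paths never hitting 4: Σ_s g(22,s) = 2496144
Paths hitting 4: 2^22 - 2496144 = 1698160
P = 1698160/4194304 = 106135/262144

Answer: 106135/262144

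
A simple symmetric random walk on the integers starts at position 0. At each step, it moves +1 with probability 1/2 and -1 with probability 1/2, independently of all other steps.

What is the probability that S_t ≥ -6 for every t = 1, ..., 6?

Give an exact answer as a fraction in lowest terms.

Answer: 1

Derivation:
Let f(t,s) = #length-t paths at position s with S_1..S_t all ≥ -6.
f(t,s) = f(t-1,s-1) + f(t-1,s+1) for s ≥ -6; f(t,s) = 0 for s < -6.
t=0: f(0,0)=1
t=1: f(1,-1)=1 f(1,1)=1
t=2: f(2,-2)=1 f(2,0)=2 f(2,2)=1
t=3: f(3,-3)=1 f(3,-1)=3 f(3,1)=3 f(3,3)=1
t=4: f(4,-4)=1 f(4,-2)=4 f(4,0)=6 f(4,2)=4 f(4,4)=1
t=5: f(5,-5)=1 f(5,-3)=5 f(5,-1)=10 f(5,1)=10 f(5,3)=5 f(5,5)=1
t=6: f(6,-6)=1 f(6,-4)=6 f(6,-2)=15 f(6,0)=20 f(6,2)=15 f(6,4)=6 f(6,6)=1
Σ_s f(6,s) = 64
P = 64/64 = 1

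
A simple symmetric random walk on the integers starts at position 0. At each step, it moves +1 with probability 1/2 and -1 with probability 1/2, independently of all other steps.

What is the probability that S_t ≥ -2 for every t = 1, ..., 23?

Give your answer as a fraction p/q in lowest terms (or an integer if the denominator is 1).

Answer: 1924111/4194304

Derivation:
Let f(t,s) = #length-t paths at position s with S_1..S_t all ≥ -2.
f(t,s) = f(t-1,s-1) + f(t-1,s+1) for s ≥ -2; f(t,s) = 0 for s < -2.
t=0: f(0,0)=1
t=1: f(1,-1)=1 f(1,1)=1
t=2: f(2,-2)=1 f(2,0)=2 f(2,2)=1
t=3: f(3,-1)=3 f(3,1)=3 f(3,3)=1
t=4: f(4,-2)=3 f(4,0)=6 f(4,2)=4 f(4,4)=1
t=5: f(5,-1)=9 f(5,1)=10 f(5,3)=5 f(5,5)=1
t=6: f(6,-2)=9 f(6,0)=19 f(6,2)=15 f(6,4)=6 f(6,6)=1
t=7: f(7,-1)=28 f(7,1)=34 f(7,3)=21 f(7,5)=7 f(7,7)=1
t=8: f(8,-2)=28 f(8,0)=62 f(8,2)=55 f(8,4)=28 f(8,6)=8 f(8,8)=1
t=9: f(9,-1)=90 f(9,1)=117 f(9,3)=83 f(9,5)=36 f(9,7)=9 f(9,9)=1
t=10: f(10,-2)=90 f(10,0)=207 f(10,2)=200 f(10,4)=119 f(10,6)=45 f(10,8)=10 f(10,10)=1
t=11: f(11,-1)=297 f(11,1)=407 f(11,3)=319 f(11,5)=164 f(11,7)=55 f(11,9)=11 f(11,11)=1
t=12: f(12,-2)=297 f(12,0)=704 f(12,2)=726 f(12,4)=483 f(12,6)=219 f(12,8)=66 f(12,10)=12 f(12,12)=1
t=13: f(13,-1)=1001 f(13,1)=1430 f(13,3)=1209 f(13,5)=702 f(13,7)=285 f(13,9)=78 f(13,11)=13 f(13,13)=1
t=14: f(14,-2)=1001 f(14,0)=2431 f(14,2)=2639 f(14,4)=1911 f(14,6)=987 f(14,8)=363 f(14,10)=91 f(14,12)=14 f(14,14)=1
t=15: f(15,-1)=3432 f(15,1)=5070 f(15,3)=4550 f(15,5)=2898 f(15,7)=1350 f(15,9)=454 f(15,11)=105 f(15,13)=15 f(15,15)=1
t=16: f(16,-2)=3432 f(16,0)=8502 f(16,2)=9620 f(16,4)=7448 f(16,6)=4248 f(16,8)=1804 f(16,10)=559 f(16,12)=120 f(16,14)=16 f(16,16)=1
t=17: f(17,-1)=11934 f(17,1)=18122 f(17,3)=17068 f(17,5)=11696 f(17,7)=6052 f(17,9)=2363 f(17,11)=679 f(17,13)=136 f(17,15)=17 f(17,17)=1
t=18: f(18,-2)=11934 f(18,0)=30056 f(18,2)=35190 f(18,4)=28764 f(18,6)=17748 f(18,8)=8415 f(18,10)=3042 f(18,12)=815 f(18,14)=153 f(18,16)=18 f(18,18)=1
t=19: f(19,-1)=41990 f(19,1)=65246 f(19,3)=63954 f(19,5)=46512 f(19,7)=26163 f(19,9)=11457 f(19,11)=3857 f(19,13)=968 f(19,15)=171 f(19,17)=19 f(19,19)=1
t=20: f(20,-2)=41990 f(20,0)=107236 f(20,2)=129200 f(20,4)=110466 f(20,6)=72675 f(20,8)=37620 f(20,10)=15314 f(20,12)=4825 f(20,14)=1139 f(20,16)=190 f(20,18)=20 f(20,20)=1
t=21: f(21,-1)=149226 f(21,1)=236436 f(21,3)=239666 f(21,5)=183141 f(21,7)=110295 f(21,9)=52934 f(21,11)=20139 f(21,13)=5964 f(21,15)=1329 f(21,17)=210 f(21,19)=21 f(21,21)=1
t=22: f(22,-2)=149226 f(22,0)=385662 f(22,2)=476102 f(22,4)=422807 f(22,6)=293436 f(22,8)=163229 f(22,10)=73073 f(22,12)=26103 f(22,14)=7293 f(22,16)=1539 f(22,18)=231 f(22,20)=22 f(22,22)=1
t=23: f(23,-1)=534888 f(23,1)=861764 f(23,3)=898909 f(23,5)=716243 f(23,7)=456665 f(23,9)=236302 f(23,11)=99176 f(23,13)=33396 f(23,15)=8832 f(23,17)=1770 f(23,19)=253 f(23,21)=23 f(23,23)=1
Σ_s f(23,s) = 3848222
P = 3848222/8388608 = 1924111/4194304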